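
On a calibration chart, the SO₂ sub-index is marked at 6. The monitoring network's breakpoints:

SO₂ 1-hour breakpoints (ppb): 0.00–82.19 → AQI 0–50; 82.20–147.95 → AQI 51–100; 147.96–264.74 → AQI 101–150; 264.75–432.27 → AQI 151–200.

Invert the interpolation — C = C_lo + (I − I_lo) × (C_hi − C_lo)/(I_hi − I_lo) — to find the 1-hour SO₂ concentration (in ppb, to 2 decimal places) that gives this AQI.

9.86

AQI 6 lies in the 0–50 band, which corresponds to 0.00–82.19 ppb.
C = 0.00 + (6−0)×(82.19−0.00)/(50−0) = 0.00 + 6×82.19/50 ≈ 9.8628 ppb → 9.86 ppb to 2 dp.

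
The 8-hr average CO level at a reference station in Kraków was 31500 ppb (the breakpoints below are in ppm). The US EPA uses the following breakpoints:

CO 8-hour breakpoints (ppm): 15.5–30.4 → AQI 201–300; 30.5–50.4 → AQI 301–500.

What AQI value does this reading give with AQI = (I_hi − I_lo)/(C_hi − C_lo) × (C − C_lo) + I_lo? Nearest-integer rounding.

311

Convert: 31500 ppb = 31.5 ppm.
CO: 31.5 lies in 30.5–50.4, so I_lo=301, I_hi=500, C_lo=30.5, C_hi=50.4.
(500−301)/(50.4−30.5) × (31.5−30.5) + 301 = 199/19.9 × 1.0 + 301 ≈ 311.00 → 311.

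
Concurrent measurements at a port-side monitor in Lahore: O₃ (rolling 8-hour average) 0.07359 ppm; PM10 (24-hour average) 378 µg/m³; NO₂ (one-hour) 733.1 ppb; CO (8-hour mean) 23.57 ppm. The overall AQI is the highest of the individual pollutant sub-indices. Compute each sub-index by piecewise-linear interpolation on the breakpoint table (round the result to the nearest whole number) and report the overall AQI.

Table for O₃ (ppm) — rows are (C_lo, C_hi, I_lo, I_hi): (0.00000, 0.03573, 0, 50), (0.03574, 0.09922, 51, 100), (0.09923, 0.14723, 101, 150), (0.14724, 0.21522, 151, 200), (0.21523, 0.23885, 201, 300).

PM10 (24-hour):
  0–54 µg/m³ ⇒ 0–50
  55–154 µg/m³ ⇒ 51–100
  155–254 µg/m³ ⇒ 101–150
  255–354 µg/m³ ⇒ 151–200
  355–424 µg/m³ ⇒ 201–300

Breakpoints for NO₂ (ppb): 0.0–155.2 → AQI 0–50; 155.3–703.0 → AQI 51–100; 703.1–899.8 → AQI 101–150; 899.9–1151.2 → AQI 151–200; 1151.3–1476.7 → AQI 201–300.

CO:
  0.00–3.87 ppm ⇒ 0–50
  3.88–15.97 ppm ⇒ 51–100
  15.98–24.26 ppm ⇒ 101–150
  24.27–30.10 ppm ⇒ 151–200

234

O₃: 0.07359 ∈ [0.03574, 0.09922] ↔ index [51, 100].
51 + (0.07359−0.03574)·(100−51)/(0.09922−0.03574) = 51 + 0.03785·49/0.06348 ≈ 80.22, so AQI = 80.
PM10: 378 lies in 355–424, so I_lo=201, I_hi=300, C_lo=355, C_hi=424.
(300−201)/(424−355) × (378−355) + 201 = 99/69 × 23 + 201 ≈ 234.00 → 234.
NO₂ 733.1: bracket 703.1–899.8 → index 101–150; slope 49/196.7, offset 30.0.
AQI = 101 + 49/196.7·30.0 ≈ 108.47 ⇒ 108.
CO: 23.57 lies in 15.98–24.26, so I_lo=101, I_hi=150, C_lo=15.98, C_hi=24.26.
(150−101)/(24.26−15.98) × (23.57−15.98) + 101 = 49/8.28 × 7.59 + 101 ≈ 145.92 → 146.
Sub-indices: O₃→80, PM10→234, NO₂→108, CO→146. Overall AQI = max = 234; dominant pollutant is PM10.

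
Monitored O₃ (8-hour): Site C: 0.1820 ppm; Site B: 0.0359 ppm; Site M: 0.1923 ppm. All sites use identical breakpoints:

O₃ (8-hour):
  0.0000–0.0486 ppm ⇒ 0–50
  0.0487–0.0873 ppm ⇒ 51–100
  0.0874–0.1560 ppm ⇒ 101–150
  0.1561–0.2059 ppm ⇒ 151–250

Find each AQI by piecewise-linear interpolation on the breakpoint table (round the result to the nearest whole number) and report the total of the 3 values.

Site C: 0.1820 lies in 0.1561–0.2059, so I_lo=151, I_hi=250, C_lo=0.1561, C_hi=0.2059.
(250−151)/(0.2059−0.1561) × (0.1820−0.1561) + 151 = 99/0.0498 × 0.0259 + 151 ≈ 202.49 → 202.
Site B: row 0.0000–0.0486 (AQI 0–50). (50−0)·(0.0359−0.0000)/(0.0486−0.0000) + 0 = 50·0.0359/0.0486 + 0 ≈ 36.93 → 37.
Site M: 0.1923 lies in 0.1561–0.2059, so I_lo=151, I_hi=250, C_lo=0.1561, C_hi=0.2059.
(250−151)/(0.2059−0.1561) × (0.1923−0.1561) + 151 = 99/0.0498 × 0.0362 + 151 ≈ 222.96 → 223.
AQIs: Site C=202, Site B=37, Site M=223. Sum = 202 + 37 + 223 = 462.

462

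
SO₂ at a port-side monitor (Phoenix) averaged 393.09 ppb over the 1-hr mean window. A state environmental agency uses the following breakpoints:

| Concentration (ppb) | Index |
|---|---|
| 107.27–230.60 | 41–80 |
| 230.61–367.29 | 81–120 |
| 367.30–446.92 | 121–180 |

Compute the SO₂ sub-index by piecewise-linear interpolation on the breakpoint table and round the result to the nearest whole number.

SO₂ 393.09: bracket 367.30–446.92 → index 121–180; slope 59/79.62, offset 25.79.
AQI = 121 + 59/79.62·25.79 ≈ 140.11 ⇒ 140.

140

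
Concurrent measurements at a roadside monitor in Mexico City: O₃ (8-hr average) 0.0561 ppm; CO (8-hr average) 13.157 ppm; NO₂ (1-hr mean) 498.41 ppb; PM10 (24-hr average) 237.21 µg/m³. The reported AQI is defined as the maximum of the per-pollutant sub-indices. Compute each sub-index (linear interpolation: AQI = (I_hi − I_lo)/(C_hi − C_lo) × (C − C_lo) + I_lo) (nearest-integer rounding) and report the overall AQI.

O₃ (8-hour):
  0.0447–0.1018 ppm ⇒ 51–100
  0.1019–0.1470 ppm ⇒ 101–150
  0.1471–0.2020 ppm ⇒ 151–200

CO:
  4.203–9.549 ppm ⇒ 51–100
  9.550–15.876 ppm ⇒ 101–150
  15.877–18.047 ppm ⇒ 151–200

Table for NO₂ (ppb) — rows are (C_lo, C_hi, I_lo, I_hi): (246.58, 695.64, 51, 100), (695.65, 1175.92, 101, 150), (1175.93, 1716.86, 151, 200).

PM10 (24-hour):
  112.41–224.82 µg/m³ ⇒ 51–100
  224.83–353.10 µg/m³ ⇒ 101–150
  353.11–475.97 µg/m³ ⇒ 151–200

O₃: 0.0561 ∈ [0.0447, 0.1018] ↔ index [51, 100].
51 + (0.0561−0.0447)·(100−51)/(0.1018−0.0447) = 51 + 0.0114·49/0.0571 ≈ 60.78, so AQI = 61.
CO: row 9.550–15.876 (AQI 101–150). (150−101)·(13.157−9.550)/(15.876−9.550) + 101 = 49·3.607/6.326 + 101 ≈ 128.94 → 129.
NO₂: 498.41 ∈ [246.58, 695.64] ↔ index [51, 100].
51 + (498.41−246.58)·(100−51)/(695.64−246.58) = 51 + 251.83·49/449.06 ≈ 78.48, so AQI = 78.
PM10 237.21: bracket 224.83–353.10 → index 101–150; slope 49/128.27, offset 12.38.
AQI = 101 + 49/128.27·12.38 ≈ 105.73 ⇒ 106.
Sub-indices: O₃→61, CO→129, NO₂→78, PM10→106. Overall AQI = max = 129; dominant pollutant is CO.
AQI 129: Unhealthy for Sensitive Groups.

129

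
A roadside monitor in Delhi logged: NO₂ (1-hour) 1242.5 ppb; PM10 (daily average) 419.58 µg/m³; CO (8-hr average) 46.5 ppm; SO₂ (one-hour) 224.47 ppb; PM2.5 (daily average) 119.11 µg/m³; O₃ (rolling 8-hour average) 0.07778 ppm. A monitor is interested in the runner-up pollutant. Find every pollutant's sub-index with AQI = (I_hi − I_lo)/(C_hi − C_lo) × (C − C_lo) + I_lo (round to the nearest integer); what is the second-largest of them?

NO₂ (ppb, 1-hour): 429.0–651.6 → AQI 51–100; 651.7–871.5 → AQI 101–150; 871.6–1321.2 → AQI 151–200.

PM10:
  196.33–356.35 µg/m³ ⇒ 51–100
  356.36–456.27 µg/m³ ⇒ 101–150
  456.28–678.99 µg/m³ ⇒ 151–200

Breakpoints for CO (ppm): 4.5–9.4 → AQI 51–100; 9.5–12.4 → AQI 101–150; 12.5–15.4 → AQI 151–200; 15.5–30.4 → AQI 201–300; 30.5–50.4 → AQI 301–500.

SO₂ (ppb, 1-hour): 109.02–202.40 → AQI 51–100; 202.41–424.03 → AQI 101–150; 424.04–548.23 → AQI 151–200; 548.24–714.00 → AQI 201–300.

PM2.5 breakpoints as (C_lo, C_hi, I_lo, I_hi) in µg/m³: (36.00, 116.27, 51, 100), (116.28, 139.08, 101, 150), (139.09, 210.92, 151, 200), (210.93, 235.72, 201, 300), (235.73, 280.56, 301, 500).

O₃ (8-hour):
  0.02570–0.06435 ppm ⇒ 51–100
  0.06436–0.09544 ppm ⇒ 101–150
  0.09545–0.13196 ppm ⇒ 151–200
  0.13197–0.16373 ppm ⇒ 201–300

NO₂ 1242.5: bracket 871.6–1321.2 → index 151–200; slope 49/449.6, offset 370.9.
AQI = 151 + 49/449.6·370.9 ≈ 191.42 ⇒ 191.
PM10 419.58: bracket 356.36–456.27 → index 101–150; slope 49/99.91, offset 63.22.
AQI = 101 + 49/99.91·63.22 ≈ 132.01 ⇒ 132.
CO: 46.5 ∈ [30.5, 50.4] ↔ index [301, 500].
301 + (46.5−30.5)·(500−301)/(50.4−30.5) = 301 + 16.0·199/19.9 ≈ 461.00, so AQI = 461.
SO₂: 224.47 ∈ [202.41, 424.03] ↔ index [101, 150].
101 + (224.47−202.41)·(150−101)/(424.03−202.41) = 101 + 22.06·49/221.62 ≈ 105.88, so AQI = 106.
PM2.5 119.11: bracket 116.28–139.08 → index 101–150; slope 49/22.80, offset 2.83.
AQI = 101 + 49/22.80·2.83 ≈ 107.08 ⇒ 107.
O₃ 0.07778: bracket 0.06436–0.09544 → index 101–150; slope 49/0.03108, offset 0.01342.
AQI = 101 + 49/0.03108·0.01342 ≈ 122.16 ⇒ 122.
Sub-indices: NO₂→191, PM10→132, CO→461, SO₂→106, PM2.5→107, O₃→122. Ranked high→low: 461, 191, 132, 122, 107, 106. Second-highest sub-index = 191.

191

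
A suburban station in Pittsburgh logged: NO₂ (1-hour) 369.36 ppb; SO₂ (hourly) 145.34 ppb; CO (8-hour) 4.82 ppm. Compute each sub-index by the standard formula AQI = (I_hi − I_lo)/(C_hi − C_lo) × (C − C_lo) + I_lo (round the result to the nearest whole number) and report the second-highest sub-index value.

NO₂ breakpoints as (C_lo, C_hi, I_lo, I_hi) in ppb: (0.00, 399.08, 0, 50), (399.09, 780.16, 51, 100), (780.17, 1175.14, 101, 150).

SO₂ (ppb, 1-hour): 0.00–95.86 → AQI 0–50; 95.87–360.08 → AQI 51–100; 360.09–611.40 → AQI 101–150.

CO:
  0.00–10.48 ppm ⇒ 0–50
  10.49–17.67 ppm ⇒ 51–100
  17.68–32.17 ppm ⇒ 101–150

46

NO₂: 369.36 lies in 0.00–399.08, so I_lo=0, I_hi=50, C_lo=0.00, C_hi=399.08.
(50−0)/(399.08−0.00) × (369.36−0.00) + 0 = 50/399.08 × 369.36 + 0 ≈ 46.28 → 46.
SO₂: 145.34 lies in 95.87–360.08, so I_lo=51, I_hi=100, C_lo=95.87, C_hi=360.08.
(100−51)/(360.08−95.87) × (145.34−95.87) + 51 = 49/264.21 × 49.47 + 51 ≈ 60.17 → 60.
CO: 4.82 lies in 0.00–10.48, so I_lo=0, I_hi=50, C_lo=0.00, C_hi=10.48.
(50−0)/(10.48−0.00) × (4.82−0.00) + 0 = 50/10.48 × 4.82 + 0 ≈ 23.00 → 23.
Sub-indices: NO₂→46, SO₂→60, CO→23. Ranked high→low: 60, 46, 23. Second-highest sub-index = 46.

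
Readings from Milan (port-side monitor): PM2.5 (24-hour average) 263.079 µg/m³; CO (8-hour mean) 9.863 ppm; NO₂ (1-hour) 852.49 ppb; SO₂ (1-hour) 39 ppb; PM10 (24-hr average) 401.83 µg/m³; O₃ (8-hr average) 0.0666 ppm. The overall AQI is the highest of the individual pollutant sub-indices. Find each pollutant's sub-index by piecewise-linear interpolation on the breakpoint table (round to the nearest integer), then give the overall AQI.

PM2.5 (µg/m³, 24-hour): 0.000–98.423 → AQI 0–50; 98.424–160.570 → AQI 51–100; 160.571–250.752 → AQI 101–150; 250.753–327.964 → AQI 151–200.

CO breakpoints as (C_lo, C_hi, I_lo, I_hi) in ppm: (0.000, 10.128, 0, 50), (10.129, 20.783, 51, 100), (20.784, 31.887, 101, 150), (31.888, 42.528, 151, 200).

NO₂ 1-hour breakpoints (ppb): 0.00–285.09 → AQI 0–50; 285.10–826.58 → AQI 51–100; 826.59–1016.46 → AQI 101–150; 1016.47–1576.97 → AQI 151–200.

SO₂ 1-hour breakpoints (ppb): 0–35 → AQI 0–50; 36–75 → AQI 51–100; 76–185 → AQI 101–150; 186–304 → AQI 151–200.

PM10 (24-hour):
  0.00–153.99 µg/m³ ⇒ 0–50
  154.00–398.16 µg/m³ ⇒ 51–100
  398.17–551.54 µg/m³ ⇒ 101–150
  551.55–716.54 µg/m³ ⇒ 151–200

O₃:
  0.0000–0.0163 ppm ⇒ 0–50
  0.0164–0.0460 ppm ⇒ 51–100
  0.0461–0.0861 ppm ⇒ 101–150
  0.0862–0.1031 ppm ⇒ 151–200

PM2.5 263.079: bracket 250.753–327.964 → index 151–200; slope 49/77.211, offset 12.326.
AQI = 151 + 49/77.211·12.326 ≈ 158.82 ⇒ 159.
CO: 9.863 lies in 0.000–10.128, so I_lo=0, I_hi=50, C_lo=0.000, C_hi=10.128.
(50−0)/(10.128−0.000) × (9.863−0.000) + 0 = 50/10.128 × 9.863 + 0 ≈ 48.69 → 49.
NO₂: 852.49 lies in 826.59–1016.46, so I_lo=101, I_hi=150, C_lo=826.59, C_hi=1016.46.
(150−101)/(1016.46−826.59) × (852.49−826.59) + 101 = 49/189.87 × 25.90 + 101 ≈ 107.68 → 108.
SO₂: 39 ∈ [36, 75] ↔ index [51, 100].
51 + (39−36)·(100−51)/(75−36) = 51 + 3·49/39 ≈ 54.77, so AQI = 55.
PM10: 401.83 lies in 398.17–551.54, so I_lo=101, I_hi=150, C_lo=398.17, C_hi=551.54.
(150−101)/(551.54−398.17) × (401.83−398.17) + 101 = 49/153.37 × 3.66 + 101 ≈ 102.17 → 102.
O₃: 0.0666 lies in 0.0461–0.0861, so I_lo=101, I_hi=150, C_lo=0.0461, C_hi=0.0861.
(150−101)/(0.0861−0.0461) × (0.0666−0.0461) + 101 = 49/0.0400 × 0.0205 + 101 ≈ 126.11 → 126.
Sub-indices: PM2.5→159, CO→49, NO₂→108, SO₂→55, PM10→102, O₃→126. Overall AQI = max = 159; dominant pollutant is PM2.5.

159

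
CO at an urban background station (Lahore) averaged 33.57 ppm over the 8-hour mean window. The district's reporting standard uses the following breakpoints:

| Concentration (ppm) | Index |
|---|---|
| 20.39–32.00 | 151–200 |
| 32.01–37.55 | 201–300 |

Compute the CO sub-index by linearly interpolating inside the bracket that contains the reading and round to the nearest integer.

CO: row 32.01–37.55 (AQI 201–300). (300−201)·(33.57−32.01)/(37.55−32.01) + 201 = 99·1.56/5.54 + 201 ≈ 228.88 → 229.

229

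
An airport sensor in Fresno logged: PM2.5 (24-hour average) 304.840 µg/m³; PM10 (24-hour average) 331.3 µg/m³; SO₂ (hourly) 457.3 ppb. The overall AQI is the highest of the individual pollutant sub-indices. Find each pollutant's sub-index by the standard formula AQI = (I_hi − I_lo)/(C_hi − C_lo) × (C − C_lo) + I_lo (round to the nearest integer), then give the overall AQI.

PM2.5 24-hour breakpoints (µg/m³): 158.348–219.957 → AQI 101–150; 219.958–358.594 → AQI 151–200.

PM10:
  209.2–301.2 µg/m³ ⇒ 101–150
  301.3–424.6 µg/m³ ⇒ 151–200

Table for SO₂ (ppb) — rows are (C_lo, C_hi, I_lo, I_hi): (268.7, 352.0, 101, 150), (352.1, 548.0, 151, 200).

181

PM2.5: 304.840 lies in 219.958–358.594, so I_lo=151, I_hi=200, C_lo=219.958, C_hi=358.594.
(200−151)/(358.594−219.958) × (304.840−219.958) + 151 = 49/138.636 × 84.882 + 151 ≈ 181.00 → 181.
PM10: 331.3 lies in 301.3–424.6, so I_lo=151, I_hi=200, C_lo=301.3, C_hi=424.6.
(200−151)/(424.6−301.3) × (331.3−301.3) + 151 = 49/123.3 × 30.0 + 151 ≈ 162.92 → 163.
SO₂ 457.3: bracket 352.1–548.0 → index 151–200; slope 49/195.9, offset 105.2.
AQI = 151 + 49/195.9·105.2 ≈ 177.31 ⇒ 177.
Sub-indices: PM2.5→181, PM10→163, SO₂→177. Overall AQI = max = 181; dominant pollutant is PM2.5.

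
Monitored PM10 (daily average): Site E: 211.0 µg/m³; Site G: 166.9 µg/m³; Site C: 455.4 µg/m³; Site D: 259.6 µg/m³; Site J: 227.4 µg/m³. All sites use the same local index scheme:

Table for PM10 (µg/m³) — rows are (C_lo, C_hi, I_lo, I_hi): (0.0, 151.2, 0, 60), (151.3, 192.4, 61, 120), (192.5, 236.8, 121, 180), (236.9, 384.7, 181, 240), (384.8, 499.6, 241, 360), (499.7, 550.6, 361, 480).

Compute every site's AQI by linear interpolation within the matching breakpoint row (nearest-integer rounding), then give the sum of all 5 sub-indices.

Site E 211.0: bracket 192.5–236.8 → index 121–180; slope 59/44.3, offset 18.5.
AQI = 121 + 59/44.3·18.5 ≈ 145.64 ⇒ 146.
Site G: 166.9 lies in 151.3–192.4, so I_lo=61, I_hi=120, C_lo=151.3, C_hi=192.4.
(120−61)/(192.4−151.3) × (166.9−151.3) + 61 = 59/41.1 × 15.6 + 61 ≈ 83.39 → 83.
Site C: row 384.8–499.6 (AQI 241–360). (360−241)·(455.4−384.8)/(499.6−384.8) + 241 = 119·70.6/114.8 + 241 ≈ 314.18 → 314.
Site D: 259.6 lies in 236.9–384.7, so I_lo=181, I_hi=240, C_lo=236.9, C_hi=384.7.
(240−181)/(384.7−236.9) × (259.6−236.9) + 181 = 59/147.8 × 22.7 + 181 ≈ 190.06 → 190.
Site J: 227.4 lies in 192.5–236.8, so I_lo=121, I_hi=180, C_lo=192.5, C_hi=236.8.
(180−121)/(236.8−192.5) × (227.4−192.5) + 121 = 59/44.3 × 34.9 + 121 ≈ 167.48 → 167.
AQIs: Site E=146, Site G=83, Site C=314, Site D=190, Site J=167. Sum = 146 + 83 + 314 + 190 + 167 = 900.

900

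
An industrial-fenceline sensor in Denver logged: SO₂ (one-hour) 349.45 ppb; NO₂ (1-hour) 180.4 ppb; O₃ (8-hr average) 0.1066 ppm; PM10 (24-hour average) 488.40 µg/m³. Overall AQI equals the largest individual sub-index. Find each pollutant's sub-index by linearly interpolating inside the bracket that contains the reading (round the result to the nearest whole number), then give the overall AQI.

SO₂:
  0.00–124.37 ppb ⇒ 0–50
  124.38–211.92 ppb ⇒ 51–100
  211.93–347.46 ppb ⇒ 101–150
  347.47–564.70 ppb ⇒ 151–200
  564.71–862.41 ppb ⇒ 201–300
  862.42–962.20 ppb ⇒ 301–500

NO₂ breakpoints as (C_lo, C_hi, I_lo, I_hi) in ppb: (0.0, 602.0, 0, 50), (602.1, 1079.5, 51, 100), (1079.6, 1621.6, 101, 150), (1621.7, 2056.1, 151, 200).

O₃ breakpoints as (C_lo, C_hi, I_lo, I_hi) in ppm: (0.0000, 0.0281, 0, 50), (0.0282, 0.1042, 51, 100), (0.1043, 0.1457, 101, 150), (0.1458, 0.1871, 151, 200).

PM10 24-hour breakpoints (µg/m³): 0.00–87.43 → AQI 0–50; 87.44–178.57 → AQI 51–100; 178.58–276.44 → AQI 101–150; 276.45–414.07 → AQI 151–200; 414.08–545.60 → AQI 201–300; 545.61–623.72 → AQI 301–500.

257

SO₂: row 347.47–564.70 (AQI 151–200). (200−151)·(349.45−347.47)/(564.70−347.47) + 151 = 49·1.98/217.23 + 151 ≈ 151.45 → 151.
NO₂: 180.4 ∈ [0.0, 602.0] ↔ index [0, 50].
0 + (180.4−0.0)·(50−0)/(602.0−0.0) = 0 + 180.4·50/602.0 ≈ 14.98, so AQI = 15.
O₃: 0.1066 ∈ [0.1043, 0.1457] ↔ index [101, 150].
101 + (0.1066−0.1043)·(150−101)/(0.1457−0.1043) = 101 + 0.0023·49/0.0414 ≈ 103.72, so AQI = 104.
PM10 488.40: bracket 414.08–545.60 → index 201–300; slope 99/131.52, offset 74.32.
AQI = 201 + 99/131.52·74.32 ≈ 256.94 ⇒ 257.
Sub-indices: SO₂→151, NO₂→15, O₃→104, PM10→257. Overall AQI = max = 257; dominant pollutant is PM10.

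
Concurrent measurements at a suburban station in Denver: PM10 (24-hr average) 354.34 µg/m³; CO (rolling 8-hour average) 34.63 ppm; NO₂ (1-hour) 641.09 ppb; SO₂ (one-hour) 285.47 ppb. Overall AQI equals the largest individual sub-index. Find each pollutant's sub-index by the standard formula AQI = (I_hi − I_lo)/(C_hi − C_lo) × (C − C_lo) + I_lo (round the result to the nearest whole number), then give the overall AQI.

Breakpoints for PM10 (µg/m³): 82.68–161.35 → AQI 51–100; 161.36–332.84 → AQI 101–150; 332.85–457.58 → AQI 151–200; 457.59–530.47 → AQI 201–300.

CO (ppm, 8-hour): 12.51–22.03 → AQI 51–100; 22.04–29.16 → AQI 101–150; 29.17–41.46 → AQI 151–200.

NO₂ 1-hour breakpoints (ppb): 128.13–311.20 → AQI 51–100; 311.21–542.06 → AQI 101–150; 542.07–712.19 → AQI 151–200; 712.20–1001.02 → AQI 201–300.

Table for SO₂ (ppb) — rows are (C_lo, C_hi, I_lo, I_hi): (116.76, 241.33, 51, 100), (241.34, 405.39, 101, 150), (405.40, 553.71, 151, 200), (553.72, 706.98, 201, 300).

180

PM10: 354.34 lies in 332.85–457.58, so I_lo=151, I_hi=200, C_lo=332.85, C_hi=457.58.
(200−151)/(457.58−332.85) × (354.34−332.85) + 151 = 49/124.73 × 21.49 + 151 ≈ 159.44 → 159.
CO 34.63: bracket 29.17–41.46 → index 151–200; slope 49/12.29, offset 5.46.
AQI = 151 + 49/12.29·5.46 ≈ 172.77 ⇒ 173.
NO₂: 641.09 lies in 542.07–712.19, so I_lo=151, I_hi=200, C_lo=542.07, C_hi=712.19.
(200−151)/(712.19−542.07) × (641.09−542.07) + 151 = 49/170.12 × 99.02 + 151 ≈ 179.52 → 180.
SO₂: 285.47 ∈ [241.34, 405.39] ↔ index [101, 150].
101 + (285.47−241.34)·(150−101)/(405.39−241.34) = 101 + 44.13·49/164.05 ≈ 114.18, so AQI = 114.
Sub-indices: PM10→159, CO→173, NO₂→180, SO₂→114. Overall AQI = max = 180; dominant pollutant is NO₂.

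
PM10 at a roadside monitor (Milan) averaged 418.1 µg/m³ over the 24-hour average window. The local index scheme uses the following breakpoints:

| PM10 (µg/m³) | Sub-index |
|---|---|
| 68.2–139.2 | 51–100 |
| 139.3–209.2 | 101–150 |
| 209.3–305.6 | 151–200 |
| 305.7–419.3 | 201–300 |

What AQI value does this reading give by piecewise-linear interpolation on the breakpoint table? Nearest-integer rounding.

PM10: 418.1 ∈ [305.7, 419.3] ↔ index [201, 300].
201 + (418.1−305.7)·(300−201)/(419.3−305.7) = 201 + 112.4·99/113.6 ≈ 298.95, so AQI = 299.
AQI 299 falls in the Very Unhealthy category.

299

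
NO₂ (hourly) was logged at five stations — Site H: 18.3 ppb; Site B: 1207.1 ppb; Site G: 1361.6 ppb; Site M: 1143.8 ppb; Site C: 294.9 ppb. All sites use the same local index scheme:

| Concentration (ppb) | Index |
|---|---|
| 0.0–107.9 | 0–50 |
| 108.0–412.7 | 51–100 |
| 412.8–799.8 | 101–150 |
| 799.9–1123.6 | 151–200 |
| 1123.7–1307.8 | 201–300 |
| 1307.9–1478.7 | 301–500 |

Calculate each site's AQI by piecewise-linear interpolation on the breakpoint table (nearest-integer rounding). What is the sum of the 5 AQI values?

Site H: row 0.0–107.9 (AQI 0–50). (50−0)·(18.3−0.0)/(107.9−0.0) + 0 = 50·18.3/107.9 + 0 ≈ 8.48 → 8.
Site B: 1207.1 ∈ [1123.7, 1307.8] ↔ index [201, 300].
201 + (1207.1−1123.7)·(300−201)/(1307.8−1123.7) = 201 + 83.4·99/184.1 ≈ 245.85, so AQI = 246.
Site G: row 1307.9–1478.7 (AQI 301–500). (500−301)·(1361.6−1307.9)/(1478.7−1307.9) + 301 = 199·53.7/170.8 + 301 ≈ 363.57 → 364.
Site M 1143.8: bracket 1123.7–1307.8 → index 201–300; slope 99/184.1, offset 20.1.
AQI = 201 + 99/184.1·20.1 ≈ 211.81 ⇒ 212.
Site C: 294.9 lies in 108.0–412.7, so I_lo=51, I_hi=100, C_lo=108.0, C_hi=412.7.
(100−51)/(412.7−108.0) × (294.9−108.0) + 51 = 49/304.7 × 186.9 + 51 ≈ 81.06 → 81.
AQIs: Site H=8, Site B=246, Site G=364, Site M=212, Site C=81. Sum = 8 + 246 + 364 + 212 + 81 = 911.

911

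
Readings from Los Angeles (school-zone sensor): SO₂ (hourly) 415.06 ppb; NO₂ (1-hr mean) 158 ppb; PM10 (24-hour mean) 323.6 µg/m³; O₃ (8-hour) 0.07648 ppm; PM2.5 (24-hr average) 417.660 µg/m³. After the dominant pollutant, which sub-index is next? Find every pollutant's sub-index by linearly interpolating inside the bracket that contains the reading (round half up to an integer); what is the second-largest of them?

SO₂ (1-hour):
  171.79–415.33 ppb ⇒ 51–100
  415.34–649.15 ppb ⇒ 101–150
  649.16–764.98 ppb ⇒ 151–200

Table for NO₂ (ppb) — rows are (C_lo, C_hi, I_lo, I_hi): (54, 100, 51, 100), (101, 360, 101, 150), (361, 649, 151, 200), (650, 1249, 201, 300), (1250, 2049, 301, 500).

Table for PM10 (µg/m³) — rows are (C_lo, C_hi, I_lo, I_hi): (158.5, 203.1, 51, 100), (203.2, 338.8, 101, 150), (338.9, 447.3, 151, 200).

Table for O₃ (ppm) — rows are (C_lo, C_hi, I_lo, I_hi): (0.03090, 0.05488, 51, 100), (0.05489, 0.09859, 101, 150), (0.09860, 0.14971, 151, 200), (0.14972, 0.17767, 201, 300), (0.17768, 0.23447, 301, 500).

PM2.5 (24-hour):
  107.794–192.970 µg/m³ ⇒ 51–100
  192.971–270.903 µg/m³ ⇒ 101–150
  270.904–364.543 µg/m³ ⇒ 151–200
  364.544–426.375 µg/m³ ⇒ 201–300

SO₂: 415.06 ∈ [171.79, 415.33] ↔ index [51, 100].
51 + (415.06−171.79)·(100−51)/(415.33−171.79) = 51 + 243.27·49/243.54 ≈ 99.95, so AQI = 100.
NO₂: 158 lies in 101–360, so I_lo=101, I_hi=150, C_lo=101, C_hi=360.
(150−101)/(360−101) × (158−101) + 101 = 49/259 × 57 + 101 ≈ 111.78 → 112.
PM10 323.6: bracket 203.2–338.8 → index 101–150; slope 49/135.6, offset 120.4.
AQI = 101 + 49/135.6·120.4 ≈ 144.51 ⇒ 145.
O₃: 0.07648 ∈ [0.05489, 0.09859] ↔ index [101, 150].
101 + (0.07648−0.05489)·(150−101)/(0.09859−0.05489) = 101 + 0.02159·49/0.04370 ≈ 125.21, so AQI = 125.
PM2.5: 417.660 lies in 364.544–426.375, so I_lo=201, I_hi=300, C_lo=364.544, C_hi=426.375.
(300−201)/(426.375−364.544) × (417.660−364.544) + 201 = 99/61.831 × 53.116 + 201 ≈ 286.05 → 286.
Sub-indices: SO₂→100, NO₂→112, PM10→145, O₃→125, PM2.5→286. Ranked high→low: 286, 145, 125, 112, 100. Second-highest sub-index = 145.

145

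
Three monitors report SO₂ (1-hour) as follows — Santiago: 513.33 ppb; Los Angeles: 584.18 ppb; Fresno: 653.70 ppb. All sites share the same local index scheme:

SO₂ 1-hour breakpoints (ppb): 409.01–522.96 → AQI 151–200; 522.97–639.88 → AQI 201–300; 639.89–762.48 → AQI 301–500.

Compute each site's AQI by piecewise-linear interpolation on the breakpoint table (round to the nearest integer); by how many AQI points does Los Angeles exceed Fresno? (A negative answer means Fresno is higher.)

-70

Santiago: row 409.01–522.96 (AQI 151–200). (200−151)·(513.33−409.01)/(522.96−409.01) + 151 = 49·104.32/113.95 + 151 ≈ 195.86 → 196.
Los Angeles: row 522.97–639.88 (AQI 201–300). (300−201)·(584.18−522.97)/(639.88−522.97) + 201 = 99·61.21/116.91 + 201 ≈ 252.83 → 253.
Fresno: 653.70 ∈ [639.89, 762.48] ↔ index [301, 500].
301 + (653.70−639.89)·(500−301)/(762.48−639.89) = 301 + 13.81·199/122.59 ≈ 323.42, so AQI = 323.
AQIs: Santiago=196, Los Angeles=253, Fresno=323. Los Angeles (253) − Fresno (323) = -70.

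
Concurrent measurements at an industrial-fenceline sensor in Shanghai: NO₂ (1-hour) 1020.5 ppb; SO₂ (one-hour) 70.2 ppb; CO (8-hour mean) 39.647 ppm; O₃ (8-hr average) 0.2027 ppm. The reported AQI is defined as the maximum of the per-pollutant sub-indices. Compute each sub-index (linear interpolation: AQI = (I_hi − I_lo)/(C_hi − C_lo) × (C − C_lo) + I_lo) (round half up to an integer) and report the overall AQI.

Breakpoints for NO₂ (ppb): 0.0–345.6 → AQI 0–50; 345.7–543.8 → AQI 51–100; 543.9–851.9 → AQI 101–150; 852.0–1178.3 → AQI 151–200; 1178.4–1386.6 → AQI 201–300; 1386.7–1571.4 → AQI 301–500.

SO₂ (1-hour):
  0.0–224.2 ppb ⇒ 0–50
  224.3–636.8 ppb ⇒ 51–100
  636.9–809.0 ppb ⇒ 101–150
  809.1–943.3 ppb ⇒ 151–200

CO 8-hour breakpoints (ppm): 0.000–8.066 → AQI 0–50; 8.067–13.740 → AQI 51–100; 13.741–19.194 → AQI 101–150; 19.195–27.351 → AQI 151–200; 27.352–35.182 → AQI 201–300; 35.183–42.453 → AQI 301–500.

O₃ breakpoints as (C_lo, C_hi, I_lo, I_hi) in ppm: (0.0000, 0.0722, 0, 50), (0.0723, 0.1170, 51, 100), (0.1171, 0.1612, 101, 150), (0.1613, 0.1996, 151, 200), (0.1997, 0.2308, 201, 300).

NO₂: row 852.0–1178.3 (AQI 151–200). (200−151)·(1020.5−852.0)/(1178.3−852.0) + 151 = 49·168.5/326.3 + 151 ≈ 176.30 → 176.
SO₂ 70.2: bracket 0.0–224.2 → index 0–50; slope 50/224.2, offset 70.2.
AQI = 0 + 50/224.2·70.2 ≈ 15.66 ⇒ 16.
CO: row 35.183–42.453 (AQI 301–500). (500−301)·(39.647−35.183)/(42.453−35.183) + 301 = 199·4.464/7.270 + 301 ≈ 423.19 → 423.
O₃ 0.2027: bracket 0.1997–0.2308 → index 201–300; slope 99/0.0311, offset 0.0030.
AQI = 201 + 99/0.0311·0.0030 ≈ 210.55 ⇒ 211.
Sub-indices: NO₂→176, SO₂→16, CO→423, O₃→211. Overall AQI = max = 423; dominant pollutant is CO.
AQI 423: Hazardous.

423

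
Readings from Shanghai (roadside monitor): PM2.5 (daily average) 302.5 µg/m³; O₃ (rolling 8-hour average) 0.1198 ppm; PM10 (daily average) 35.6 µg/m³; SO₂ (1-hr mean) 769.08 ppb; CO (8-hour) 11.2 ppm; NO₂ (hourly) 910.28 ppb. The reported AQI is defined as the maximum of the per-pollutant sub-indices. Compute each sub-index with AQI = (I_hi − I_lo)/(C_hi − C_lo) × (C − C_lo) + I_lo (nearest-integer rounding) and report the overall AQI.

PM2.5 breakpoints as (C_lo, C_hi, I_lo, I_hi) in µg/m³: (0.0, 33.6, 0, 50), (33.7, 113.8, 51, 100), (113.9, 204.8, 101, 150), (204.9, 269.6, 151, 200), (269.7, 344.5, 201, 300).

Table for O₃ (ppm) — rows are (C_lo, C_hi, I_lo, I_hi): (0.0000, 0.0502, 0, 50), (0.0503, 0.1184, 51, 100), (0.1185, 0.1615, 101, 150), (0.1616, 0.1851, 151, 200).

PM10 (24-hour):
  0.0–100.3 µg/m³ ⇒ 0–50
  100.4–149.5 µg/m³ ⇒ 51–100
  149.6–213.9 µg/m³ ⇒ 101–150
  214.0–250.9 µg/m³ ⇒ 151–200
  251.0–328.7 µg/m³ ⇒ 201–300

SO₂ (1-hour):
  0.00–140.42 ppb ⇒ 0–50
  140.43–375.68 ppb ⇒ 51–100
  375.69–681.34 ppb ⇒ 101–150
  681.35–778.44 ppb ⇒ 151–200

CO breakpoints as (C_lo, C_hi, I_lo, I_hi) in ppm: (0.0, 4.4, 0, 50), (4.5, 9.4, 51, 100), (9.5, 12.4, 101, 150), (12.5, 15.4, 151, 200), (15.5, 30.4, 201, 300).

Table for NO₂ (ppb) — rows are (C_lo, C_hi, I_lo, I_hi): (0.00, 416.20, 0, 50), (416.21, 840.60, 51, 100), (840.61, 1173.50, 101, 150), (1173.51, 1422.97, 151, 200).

PM2.5 302.5: bracket 269.7–344.5 → index 201–300; slope 99/74.8, offset 32.8.
AQI = 201 + 99/74.8·32.8 ≈ 244.41 ⇒ 244.
O₃ 0.1198: bracket 0.1185–0.1615 → index 101–150; slope 49/0.0430, offset 0.0013.
AQI = 101 + 49/0.0430·0.0013 ≈ 102.48 ⇒ 102.
PM10 35.6: bracket 0.0–100.3 → index 0–50; slope 50/100.3, offset 35.6.
AQI = 0 + 50/100.3·35.6 ≈ 17.75 ⇒ 18.
SO₂: 769.08 lies in 681.35–778.44, so I_lo=151, I_hi=200, C_lo=681.35, C_hi=778.44.
(200−151)/(778.44−681.35) × (769.08−681.35) + 151 = 49/97.09 × 87.73 + 151 ≈ 195.28 → 195.
CO: 11.2 lies in 9.5–12.4, so I_lo=101, I_hi=150, C_lo=9.5, C_hi=12.4.
(150−101)/(12.4−9.5) × (11.2−9.5) + 101 = 49/2.9 × 1.7 + 101 ≈ 129.72 → 130.
NO₂: row 840.61–1173.50 (AQI 101–150). (150−101)·(910.28−840.61)/(1173.50−840.61) + 101 = 49·69.67/332.89 + 101 ≈ 111.26 → 111.
Sub-indices: PM2.5→244, O₃→102, PM10→18, SO₂→195, CO→130, NO₂→111. Overall AQI = max = 244; dominant pollutant is PM2.5.
AQI 244: Very Unhealthy.

244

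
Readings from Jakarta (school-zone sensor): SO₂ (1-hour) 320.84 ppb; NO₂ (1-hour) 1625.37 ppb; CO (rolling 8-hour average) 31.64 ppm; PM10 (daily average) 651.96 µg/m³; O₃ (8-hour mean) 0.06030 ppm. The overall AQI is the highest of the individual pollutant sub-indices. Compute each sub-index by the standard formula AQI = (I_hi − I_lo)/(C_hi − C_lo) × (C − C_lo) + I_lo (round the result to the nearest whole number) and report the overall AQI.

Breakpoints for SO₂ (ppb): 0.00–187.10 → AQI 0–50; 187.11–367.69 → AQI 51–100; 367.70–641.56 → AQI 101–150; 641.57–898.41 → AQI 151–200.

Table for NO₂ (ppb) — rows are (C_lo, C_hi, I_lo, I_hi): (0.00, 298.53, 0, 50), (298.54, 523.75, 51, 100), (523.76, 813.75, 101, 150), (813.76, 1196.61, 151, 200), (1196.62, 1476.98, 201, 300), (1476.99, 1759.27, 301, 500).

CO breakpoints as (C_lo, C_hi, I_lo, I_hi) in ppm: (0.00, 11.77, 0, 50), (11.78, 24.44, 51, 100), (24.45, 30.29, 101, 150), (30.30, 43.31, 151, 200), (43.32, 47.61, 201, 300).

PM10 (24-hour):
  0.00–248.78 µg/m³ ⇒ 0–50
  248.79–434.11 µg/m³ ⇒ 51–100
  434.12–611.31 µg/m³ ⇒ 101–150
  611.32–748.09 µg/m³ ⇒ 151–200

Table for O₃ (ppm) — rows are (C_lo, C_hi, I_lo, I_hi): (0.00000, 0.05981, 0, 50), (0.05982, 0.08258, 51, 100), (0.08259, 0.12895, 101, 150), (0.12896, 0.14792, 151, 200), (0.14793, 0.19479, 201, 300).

406

SO₂: 320.84 ∈ [187.11, 367.69] ↔ index [51, 100].
51 + (320.84−187.11)·(100−51)/(367.69−187.11) = 51 + 133.73·49/180.58 ≈ 87.29, so AQI = 87.
NO₂: 1625.37 ∈ [1476.99, 1759.27] ↔ index [301, 500].
301 + (1625.37−1476.99)·(500−301)/(1759.27−1476.99) = 301 + 148.38·199/282.28 ≈ 405.60, so AQI = 406.
CO: 31.64 lies in 30.30–43.31, so I_lo=151, I_hi=200, C_lo=30.30, C_hi=43.31.
(200−151)/(43.31−30.30) × (31.64−30.30) + 151 = 49/13.01 × 1.34 + 151 ≈ 156.05 → 156.
PM10: 651.96 ∈ [611.32, 748.09] ↔ index [151, 200].
151 + (651.96−611.32)·(200−151)/(748.09−611.32) = 151 + 40.64·49/136.77 ≈ 165.56, so AQI = 166.
O₃: 0.06030 ∈ [0.05982, 0.08258] ↔ index [51, 100].
51 + (0.06030−0.05982)·(100−51)/(0.08258−0.05982) = 51 + 0.00048·49/0.02276 ≈ 52.03, so AQI = 52.
Sub-indices: SO₂→87, NO₂→406, CO→156, PM10→166, O₃→52. Overall AQI = max = 406; dominant pollutant is NO₂.
AQI 406: Hazardous.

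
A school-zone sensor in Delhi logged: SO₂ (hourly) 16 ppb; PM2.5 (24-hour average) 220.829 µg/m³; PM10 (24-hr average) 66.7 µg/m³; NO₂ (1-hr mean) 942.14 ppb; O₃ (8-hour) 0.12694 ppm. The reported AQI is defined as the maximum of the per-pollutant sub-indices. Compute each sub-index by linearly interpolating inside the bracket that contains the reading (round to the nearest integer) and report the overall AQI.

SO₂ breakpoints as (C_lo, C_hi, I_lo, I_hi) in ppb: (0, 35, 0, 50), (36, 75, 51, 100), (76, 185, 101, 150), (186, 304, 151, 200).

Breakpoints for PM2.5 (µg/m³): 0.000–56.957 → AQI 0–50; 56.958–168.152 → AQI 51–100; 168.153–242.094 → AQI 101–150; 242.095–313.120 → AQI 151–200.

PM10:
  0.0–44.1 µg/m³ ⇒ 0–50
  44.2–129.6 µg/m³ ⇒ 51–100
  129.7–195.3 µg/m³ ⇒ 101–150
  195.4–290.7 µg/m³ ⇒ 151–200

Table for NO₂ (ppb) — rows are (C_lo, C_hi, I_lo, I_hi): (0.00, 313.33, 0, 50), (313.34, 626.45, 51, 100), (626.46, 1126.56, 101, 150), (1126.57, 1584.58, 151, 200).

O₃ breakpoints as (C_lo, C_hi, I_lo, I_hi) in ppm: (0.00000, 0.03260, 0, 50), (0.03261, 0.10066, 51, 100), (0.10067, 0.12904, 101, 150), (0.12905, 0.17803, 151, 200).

SO₂ 16: bracket 0–35 → index 0–50; slope 50/35, offset 16.
AQI = 0 + 50/35·16 ≈ 22.86 ⇒ 23.
PM2.5: 220.829 ∈ [168.153, 242.094] ↔ index [101, 150].
101 + (220.829−168.153)·(150−101)/(242.094−168.153) = 101 + 52.676·49/73.941 ≈ 135.91, so AQI = 136.
PM10: 66.7 lies in 44.2–129.6, so I_lo=51, I_hi=100, C_lo=44.2, C_hi=129.6.
(100−51)/(129.6−44.2) × (66.7−44.2) + 51 = 49/85.4 × 22.5 + 51 ≈ 63.91 → 64.
NO₂: 942.14 lies in 626.46–1126.56, so I_lo=101, I_hi=150, C_lo=626.46, C_hi=1126.56.
(150−101)/(1126.56−626.46) × (942.14−626.46) + 101 = 49/500.10 × 315.68 + 101 ≈ 131.93 → 132.
O₃: 0.12694 ∈ [0.10067, 0.12904] ↔ index [101, 150].
101 + (0.12694−0.10067)·(150−101)/(0.12904−0.10067) = 101 + 0.02627·49/0.02837 ≈ 146.37, so AQI = 146.
Sub-indices: SO₂→23, PM2.5→136, PM10→64, NO₂→132, O₃→146. Overall AQI = max = 146; dominant pollutant is O₃.
AQI 146: Unhealthy for Sensitive Groups.

146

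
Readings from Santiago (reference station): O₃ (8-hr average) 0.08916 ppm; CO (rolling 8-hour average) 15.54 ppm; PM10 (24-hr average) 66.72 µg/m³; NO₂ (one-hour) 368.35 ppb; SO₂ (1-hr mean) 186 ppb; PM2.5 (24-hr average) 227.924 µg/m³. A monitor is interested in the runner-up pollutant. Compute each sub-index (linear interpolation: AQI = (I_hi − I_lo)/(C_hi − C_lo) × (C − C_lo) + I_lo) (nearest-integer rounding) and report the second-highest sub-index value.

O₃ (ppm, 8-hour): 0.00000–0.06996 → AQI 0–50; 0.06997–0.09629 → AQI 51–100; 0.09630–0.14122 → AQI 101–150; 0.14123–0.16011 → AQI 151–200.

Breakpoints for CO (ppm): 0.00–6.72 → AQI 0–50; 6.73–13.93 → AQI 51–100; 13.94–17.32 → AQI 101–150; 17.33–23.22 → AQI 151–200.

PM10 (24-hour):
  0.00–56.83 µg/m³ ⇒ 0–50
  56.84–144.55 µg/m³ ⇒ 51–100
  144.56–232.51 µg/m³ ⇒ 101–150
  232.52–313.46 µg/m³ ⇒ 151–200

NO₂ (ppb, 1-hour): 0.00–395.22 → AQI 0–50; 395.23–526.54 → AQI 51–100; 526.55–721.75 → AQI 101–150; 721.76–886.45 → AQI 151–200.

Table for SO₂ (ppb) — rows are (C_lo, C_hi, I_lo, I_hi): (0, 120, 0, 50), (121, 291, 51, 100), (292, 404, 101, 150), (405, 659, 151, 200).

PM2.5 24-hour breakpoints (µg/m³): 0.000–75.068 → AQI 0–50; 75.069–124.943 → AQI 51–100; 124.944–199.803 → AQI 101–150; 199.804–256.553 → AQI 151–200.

124

O₃: 0.08916 lies in 0.06997–0.09629, so I_lo=51, I_hi=100, C_lo=0.06997, C_hi=0.09629.
(100−51)/(0.09629−0.06997) × (0.08916−0.06997) + 51 = 49/0.02632 × 0.01919 + 51 ≈ 86.73 → 87.
CO: 15.54 ∈ [13.94, 17.32] ↔ index [101, 150].
101 + (15.54−13.94)·(150−101)/(17.32−13.94) = 101 + 1.60·49/3.38 ≈ 124.20, so AQI = 124.
PM10: row 56.84–144.55 (AQI 51–100). (100−51)·(66.72−56.84)/(144.55−56.84) + 51 = 49·9.88/87.71 + 51 ≈ 56.52 → 57.
NO₂: 368.35 ∈ [0.00, 395.22] ↔ index [0, 50].
0 + (368.35−0.00)·(50−0)/(395.22−0.00) = 0 + 368.35·50/395.22 ≈ 46.60, so AQI = 47.
SO₂: 186 ∈ [121, 291] ↔ index [51, 100].
51 + (186−121)·(100−51)/(291−121) = 51 + 65·49/170 ≈ 69.74, so AQI = 70.
PM2.5 227.924: bracket 199.804–256.553 → index 151–200; slope 49/56.749, offset 28.120.
AQI = 151 + 49/56.749·28.120 ≈ 175.28 ⇒ 175.
Sub-indices: O₃→87, CO→124, PM10→57, NO₂→47, SO₂→70, PM2.5→175. Ranked high→low: 175, 124, 87, 70, 57, 47. Second-highest sub-index = 124.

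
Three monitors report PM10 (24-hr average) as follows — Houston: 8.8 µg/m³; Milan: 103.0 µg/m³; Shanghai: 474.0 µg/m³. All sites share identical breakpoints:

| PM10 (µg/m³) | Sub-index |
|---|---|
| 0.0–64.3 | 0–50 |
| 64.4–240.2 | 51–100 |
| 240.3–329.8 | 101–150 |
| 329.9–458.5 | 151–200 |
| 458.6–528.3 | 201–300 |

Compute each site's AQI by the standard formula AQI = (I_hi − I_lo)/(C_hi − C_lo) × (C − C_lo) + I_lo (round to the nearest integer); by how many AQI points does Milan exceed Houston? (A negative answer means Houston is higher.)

55

Houston: 8.8 ∈ [0.0, 64.3] ↔ index [0, 50].
0 + (8.8−0.0)·(50−0)/(64.3−0.0) = 0 + 8.8·50/64.3 ≈ 6.84, so AQI = 7.
Milan: 103.0 lies in 64.4–240.2, so I_lo=51, I_hi=100, C_lo=64.4, C_hi=240.2.
(100−51)/(240.2−64.4) × (103.0−64.4) + 51 = 49/175.8 × 38.6 + 51 ≈ 61.76 → 62.
Shanghai 474.0: bracket 458.6–528.3 → index 201–300; slope 99/69.7, offset 15.4.
AQI = 201 + 99/69.7·15.4 ≈ 222.87 ⇒ 223.
AQIs: Houston=7, Milan=62, Shanghai=223. Milan (62) − Houston (7) = 55.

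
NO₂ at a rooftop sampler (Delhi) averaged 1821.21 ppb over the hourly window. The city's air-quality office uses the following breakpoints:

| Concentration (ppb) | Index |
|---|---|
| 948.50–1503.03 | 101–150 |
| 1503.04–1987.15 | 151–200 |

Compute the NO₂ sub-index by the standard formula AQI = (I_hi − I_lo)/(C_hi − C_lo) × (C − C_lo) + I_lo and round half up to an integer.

NO₂: row 1503.04–1987.15 (AQI 151–200). (200−151)·(1821.21−1503.04)/(1987.15−1503.04) + 151 = 49·318.17/484.11 + 151 ≈ 183.20 → 183.
AQI 183 falls in the Unhealthy category.

183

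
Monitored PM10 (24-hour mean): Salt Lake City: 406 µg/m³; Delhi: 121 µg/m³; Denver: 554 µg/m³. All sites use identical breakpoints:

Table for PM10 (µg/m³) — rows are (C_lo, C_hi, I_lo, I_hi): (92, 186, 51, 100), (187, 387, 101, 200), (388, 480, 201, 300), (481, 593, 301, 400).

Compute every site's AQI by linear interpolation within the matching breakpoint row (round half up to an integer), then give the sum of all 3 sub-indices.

Salt Lake City: row 388–480 (AQI 201–300). (300−201)·(406−388)/(480−388) + 201 = 99·18/92 + 201 ≈ 220.37 → 220.
Delhi: 121 lies in 92–186, so I_lo=51, I_hi=100, C_lo=92, C_hi=186.
(100−51)/(186−92) × (121−92) + 51 = 49/94 × 29 + 51 ≈ 66.12 → 66.
Denver 554: bracket 481–593 → index 301–400; slope 99/112, offset 73.
AQI = 301 + 99/112·73 ≈ 365.53 ⇒ 366.
AQIs: Salt Lake City=220, Delhi=66, Denver=366. Sum = 220 + 66 + 366 = 652.

652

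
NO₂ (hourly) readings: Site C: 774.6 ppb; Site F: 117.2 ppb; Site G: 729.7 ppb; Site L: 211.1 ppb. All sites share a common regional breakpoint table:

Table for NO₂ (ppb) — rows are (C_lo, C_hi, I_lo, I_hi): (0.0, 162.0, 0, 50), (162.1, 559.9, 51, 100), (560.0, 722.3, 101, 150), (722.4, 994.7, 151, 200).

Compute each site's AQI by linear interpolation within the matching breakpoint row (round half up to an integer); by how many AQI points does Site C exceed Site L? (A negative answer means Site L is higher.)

103

Site C: 774.6 lies in 722.4–994.7, so I_lo=151, I_hi=200, C_lo=722.4, C_hi=994.7.
(200−151)/(994.7−722.4) × (774.6−722.4) + 151 = 49/272.3 × 52.2 + 151 ≈ 160.39 → 160.
Site F 117.2: bracket 0.0–162.0 → index 0–50; slope 50/162.0, offset 117.2.
AQI = 0 + 50/162.0·117.2 ≈ 36.17 ⇒ 36.
Site G: row 722.4–994.7 (AQI 151–200). (200−151)·(729.7−722.4)/(994.7−722.4) + 151 = 49·7.3/272.3 + 151 ≈ 152.31 → 152.
Site L: row 162.1–559.9 (AQI 51–100). (100−51)·(211.1−162.1)/(559.9−162.1) + 51 = 49·49.0/397.8 + 51 ≈ 57.04 → 57.
AQIs: Site C=160, Site F=36, Site G=152, Site L=57. Site C (160) − Site L (57) = 103.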